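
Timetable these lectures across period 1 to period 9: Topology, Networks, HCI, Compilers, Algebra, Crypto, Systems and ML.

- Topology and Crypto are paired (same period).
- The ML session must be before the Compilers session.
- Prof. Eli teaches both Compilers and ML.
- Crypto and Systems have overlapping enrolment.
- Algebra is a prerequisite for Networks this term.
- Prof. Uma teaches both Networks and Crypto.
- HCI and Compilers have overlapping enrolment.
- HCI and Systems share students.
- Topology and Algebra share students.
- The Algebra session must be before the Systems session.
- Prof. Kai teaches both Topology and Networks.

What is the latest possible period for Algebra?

Downstream work caps Algebra at period 8.
Algebra at period 8 is achievable: HCI -> period 1; Systems -> period 9; Networks -> period 9; Algebra -> period 8; Crypto -> period 1; Topology -> period 1; Compilers -> period 2; ML -> period 1.

period 8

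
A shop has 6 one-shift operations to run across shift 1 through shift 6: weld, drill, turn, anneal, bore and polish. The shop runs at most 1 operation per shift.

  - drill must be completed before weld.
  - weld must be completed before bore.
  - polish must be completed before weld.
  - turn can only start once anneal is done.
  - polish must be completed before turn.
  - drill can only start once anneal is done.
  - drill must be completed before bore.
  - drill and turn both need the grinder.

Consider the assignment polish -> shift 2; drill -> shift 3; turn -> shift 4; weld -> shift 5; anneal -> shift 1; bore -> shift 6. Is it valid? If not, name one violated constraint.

The shop runs at most 1 operation per shift — holds.
polish must be completed before weld — holds.
weld must be completed before bore — holds.
drill can only start once anneal is done — holds.
drill must be completed before bore — holds.
drill must be completed before weld — holds.
turn can only start once anneal is done — holds.
polish must be completed before turn — holds.
drill and turn both need the grinder — holds.

Yes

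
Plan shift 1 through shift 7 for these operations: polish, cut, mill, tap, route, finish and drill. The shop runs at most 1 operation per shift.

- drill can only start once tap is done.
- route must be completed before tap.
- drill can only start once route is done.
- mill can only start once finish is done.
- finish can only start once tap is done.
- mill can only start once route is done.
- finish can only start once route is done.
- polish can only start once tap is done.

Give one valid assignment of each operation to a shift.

cut in shift 7; finish in shift 3; mill in shift 4; tap in shift 2; route in shift 1; drill in shift 5; polish in shift 6

Checking: tap(shift 2) before polish(shift 6); route(shift 1) before tap(shift 2); route(shift 1) before finish(shift 3); tap(shift 2) before finish(shift 3); route(shift 1) before mill(shift 4); route(shift 1) before drill(shift 5); finish(shift 3) before mill(shift 4); tap(shift 2) before drill(shift 5); max 1 per shift (cap 1).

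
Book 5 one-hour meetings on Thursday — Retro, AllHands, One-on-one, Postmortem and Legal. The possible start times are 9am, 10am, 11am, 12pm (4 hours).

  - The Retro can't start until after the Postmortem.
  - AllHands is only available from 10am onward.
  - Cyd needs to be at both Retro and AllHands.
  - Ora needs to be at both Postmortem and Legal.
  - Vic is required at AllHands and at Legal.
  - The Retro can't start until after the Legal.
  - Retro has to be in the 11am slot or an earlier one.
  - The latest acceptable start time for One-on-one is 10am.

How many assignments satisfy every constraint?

Splitting on AllHands: it can be 10am (2), 12pm (4). Listing each branch's schedules as (Retro, One-on-one, Postmortem, Legal):
AllHands=10am: (11am,9am,10am,9am) (11am,10am,10am,9am) — 2.
AllHands=12pm: (11am,9am,9am,10am) (11am,9am,10am,9am) (11am,10am,9am,10am) (11am,10am,10am,9am) — 4.
Summing: 2 + 4 = 6.

6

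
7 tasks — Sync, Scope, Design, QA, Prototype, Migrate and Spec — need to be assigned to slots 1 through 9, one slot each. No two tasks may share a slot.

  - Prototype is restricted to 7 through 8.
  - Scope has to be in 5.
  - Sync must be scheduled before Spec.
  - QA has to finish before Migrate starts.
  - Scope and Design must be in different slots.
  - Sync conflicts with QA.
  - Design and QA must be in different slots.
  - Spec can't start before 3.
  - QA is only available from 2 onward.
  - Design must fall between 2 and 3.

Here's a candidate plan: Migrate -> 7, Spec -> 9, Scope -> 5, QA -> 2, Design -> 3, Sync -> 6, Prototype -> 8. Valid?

Design must fall between 2 and 3 — holds.
Spec can't start before 3 — holds.
Sync must be scheduled before Spec — holds.
QA has to finish before Migrate starts — holds.
Scope has to be in 5 — holds.
Prototype is restricted to 7 through 8 — holds.
Scope and Design must be in different slots — holds.
Sync conflicts with QA — holds.
QA is only available from 2 onward — holds.
Design and QA must be in different slots — holds.
No two tasks may share a slot — holds.

Yes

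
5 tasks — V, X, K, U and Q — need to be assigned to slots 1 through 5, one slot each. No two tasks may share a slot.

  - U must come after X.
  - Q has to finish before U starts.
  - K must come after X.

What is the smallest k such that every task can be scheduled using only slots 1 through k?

The precedence chain requires at least 2 distinct slots.
With at most 1 per slot and 5 tasks, at least 5 slots are needed.
5 works (last occupied slot: 5): for example V=5, K=4, U=3, Q=2, X=1.

5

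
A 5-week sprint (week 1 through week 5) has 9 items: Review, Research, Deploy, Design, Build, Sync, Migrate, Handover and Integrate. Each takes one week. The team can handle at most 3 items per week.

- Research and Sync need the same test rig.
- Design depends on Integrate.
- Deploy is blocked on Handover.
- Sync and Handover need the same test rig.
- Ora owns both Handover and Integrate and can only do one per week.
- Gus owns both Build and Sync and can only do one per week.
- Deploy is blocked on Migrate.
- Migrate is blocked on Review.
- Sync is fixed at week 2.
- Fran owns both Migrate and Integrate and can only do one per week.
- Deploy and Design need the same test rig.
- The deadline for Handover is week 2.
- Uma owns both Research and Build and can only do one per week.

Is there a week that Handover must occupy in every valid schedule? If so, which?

Handover's window is week 1–week 2.
Sync is fixed at week 2, and Handover can't share a week with Sync.
So Handover must be week 1.

week 1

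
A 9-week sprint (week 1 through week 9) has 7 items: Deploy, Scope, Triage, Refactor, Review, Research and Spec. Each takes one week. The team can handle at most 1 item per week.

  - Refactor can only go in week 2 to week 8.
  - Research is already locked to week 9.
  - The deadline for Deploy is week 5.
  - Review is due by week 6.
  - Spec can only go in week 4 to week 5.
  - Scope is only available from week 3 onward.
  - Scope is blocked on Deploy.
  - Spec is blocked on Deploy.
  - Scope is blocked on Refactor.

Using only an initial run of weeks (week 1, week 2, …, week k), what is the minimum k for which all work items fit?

The precedence chain requires at least 2 distinct weeks.
With at most 1 per week and 7 work items, at least 7 weeks are needed.
Research can't be placed before week 9, so the schedule must run through at least week 9.
9 works (last occupied week: week 9): for example Deploy in week 1; Spec in week 4; Refactor in week 3; Review in week 2; Scope in week 5; Triage in week 6; Research in week 9.

9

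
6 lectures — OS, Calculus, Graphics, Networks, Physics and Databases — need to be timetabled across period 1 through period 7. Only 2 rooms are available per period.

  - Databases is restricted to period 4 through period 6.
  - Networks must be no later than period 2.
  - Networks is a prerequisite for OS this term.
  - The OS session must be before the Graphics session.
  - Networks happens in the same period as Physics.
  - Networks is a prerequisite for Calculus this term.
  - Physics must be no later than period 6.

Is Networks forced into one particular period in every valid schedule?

Networks can be period 1 (e.g. Databases -> period 4; Networks -> period 1; Physics -> period 1; OS -> period 2; Graphics -> period 3; Calculus -> period 2) or period 2 (e.g. OS=period 3; Graphics=period 4; Calculus=period 3; Databases=period 4; Networks=period 2; Physics=period 2).

No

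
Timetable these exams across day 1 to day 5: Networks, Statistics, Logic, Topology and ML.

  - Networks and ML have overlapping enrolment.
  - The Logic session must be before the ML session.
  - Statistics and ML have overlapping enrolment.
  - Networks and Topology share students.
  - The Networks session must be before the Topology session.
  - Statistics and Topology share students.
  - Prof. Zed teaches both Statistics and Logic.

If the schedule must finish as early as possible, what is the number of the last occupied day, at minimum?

The precedence chain requires at least 2 distinct days.
Could 2 days be enough, i.e. nothing placed later than day 2? No: ML must come after Logic (at day 1 or later) → {day 2}; Logic must come before ML (at day 2 or earlier) → {day 1}; Topology must come after Networks (at day 1 or later) → {day 2}; Statistics can't share with Topology (day 2) → {day 1}; Logic can't share with Statistics (day 1) → nothing is left.
So 2 days is not enough.
3 works (last occupied day: day 3): for example ML=day 2; Logic=day 1; Topology=day 2; Networks=day 1; Statistics=day 3.

3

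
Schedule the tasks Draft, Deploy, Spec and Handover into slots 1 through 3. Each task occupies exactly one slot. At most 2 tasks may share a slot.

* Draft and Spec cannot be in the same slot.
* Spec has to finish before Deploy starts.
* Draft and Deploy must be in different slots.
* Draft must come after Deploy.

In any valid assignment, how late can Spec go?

Downstream work caps Spec at 1.
Spec at 1 is achievable: Deploy -> 2, Draft -> 3, Handover -> 1, Spec -> 1.

1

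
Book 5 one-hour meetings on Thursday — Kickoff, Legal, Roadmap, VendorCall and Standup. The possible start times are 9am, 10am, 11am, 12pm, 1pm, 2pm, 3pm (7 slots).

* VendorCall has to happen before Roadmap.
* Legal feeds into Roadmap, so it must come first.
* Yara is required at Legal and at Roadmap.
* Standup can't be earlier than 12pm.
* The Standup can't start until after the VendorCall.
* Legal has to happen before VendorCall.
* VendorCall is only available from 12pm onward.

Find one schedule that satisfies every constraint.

Legal in 9am; Standup in 1pm; VendorCall in 12pm; Kickoff in 9am; Roadmap in 1pm

Checking: VendorCall(12pm) before Standup(1pm); VendorCall(12pm) before Roadmap(1pm); Legal(9am) before Roadmap(1pm); Legal(9am) before VendorCall(12pm); Legal(9am) != Roadmap(1pm); VendorCall=12pm in [12pm,3pm]; Standup=1pm in [12pm,3pm].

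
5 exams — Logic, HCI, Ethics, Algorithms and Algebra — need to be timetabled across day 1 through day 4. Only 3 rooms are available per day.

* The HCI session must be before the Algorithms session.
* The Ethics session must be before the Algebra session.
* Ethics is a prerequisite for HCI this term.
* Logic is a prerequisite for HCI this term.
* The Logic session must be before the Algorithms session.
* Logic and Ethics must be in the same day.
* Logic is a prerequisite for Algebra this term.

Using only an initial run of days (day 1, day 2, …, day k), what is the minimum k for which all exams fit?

3

The precedence chain requires at least 3 distinct days.
With at most 3 per day and 5 exams, at least 2 days are needed.
3 works (last occupied day: day 3): for example Ethics in day 1, HCI in day 2, Algebra in day 2, Logic in day 1, Algorithms in day 3.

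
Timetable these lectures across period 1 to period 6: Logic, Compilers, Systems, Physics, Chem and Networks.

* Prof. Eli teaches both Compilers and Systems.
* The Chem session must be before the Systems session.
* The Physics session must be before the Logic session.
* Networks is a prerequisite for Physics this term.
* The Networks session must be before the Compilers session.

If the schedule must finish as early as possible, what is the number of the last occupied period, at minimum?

The precedence chain requires at least 3 distinct periods.
3 works (last occupied period: period 3): for example Systems=period 3, Logic=period 3, Chem=period 1, Physics=period 2, Compilers=period 2, Networks=period 1.

period 3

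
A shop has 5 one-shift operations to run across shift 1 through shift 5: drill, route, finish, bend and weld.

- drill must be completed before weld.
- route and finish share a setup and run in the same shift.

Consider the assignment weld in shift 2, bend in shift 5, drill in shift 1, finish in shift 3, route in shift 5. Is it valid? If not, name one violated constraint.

No — it violates: route and finish share a setup and run in the same shift

drill must be completed before weld — holds.
route and finish share a setup and run in the same shift — violated.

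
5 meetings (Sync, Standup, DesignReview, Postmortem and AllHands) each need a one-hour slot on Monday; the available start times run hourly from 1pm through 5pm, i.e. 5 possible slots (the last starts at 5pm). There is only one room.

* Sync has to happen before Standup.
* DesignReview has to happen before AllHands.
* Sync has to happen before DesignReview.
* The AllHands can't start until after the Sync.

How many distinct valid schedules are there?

Splitting on Sync: it can be 1pm (12), 2pm (3). Listing each branch's schedules as (Standup, DesignReview, Postmortem, AllHands):
Sync=1pm: (2pm,3pm,4pm,5pm) (2pm,3pm,5pm,4pm) (2pm,4pm,3pm,5pm) (3pm,2pm,4pm,5pm) (3pm,2pm,5pm,4pm) (3pm,4pm,2pm,5pm) (4pm,2pm,3pm,5pm) (4pm,2pm,5pm,3pm) (4pm,3pm,2pm,5pm) (5pm,2pm,3pm,4pm) (5pm,2pm,4pm,3pm) (5pm,3pm,2pm,4pm) — 12.
Sync=2pm: (3pm,4pm,1pm,5pm) (4pm,3pm,1pm,5pm) (5pm,3pm,1pm,4pm) — 3.
Summing: 12 + 3 = 15.

15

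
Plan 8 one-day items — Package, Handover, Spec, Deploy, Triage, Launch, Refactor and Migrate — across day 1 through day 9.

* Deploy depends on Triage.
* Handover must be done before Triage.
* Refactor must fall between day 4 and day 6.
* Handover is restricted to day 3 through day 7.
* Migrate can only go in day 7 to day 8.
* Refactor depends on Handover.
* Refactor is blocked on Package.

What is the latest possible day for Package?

day 5

Downstream work caps Package at day 5.
Package at day 5 is achievable: Spec=day 1, Triage=day 4, Deploy=day 5, Package=day 5, Launch=day 1, Migrate=day 7, Handover=day 3, Refactor=day 6.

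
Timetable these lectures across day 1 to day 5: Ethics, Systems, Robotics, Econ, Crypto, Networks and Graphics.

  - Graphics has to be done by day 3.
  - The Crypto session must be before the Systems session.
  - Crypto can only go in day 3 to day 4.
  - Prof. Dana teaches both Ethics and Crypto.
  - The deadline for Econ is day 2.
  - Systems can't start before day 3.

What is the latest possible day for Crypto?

day 4

Crypto is available from day 3; Crypto's own window allows nothing later than day 4.
Crypto at day 4 is achievable: Ethics in day 1; Crypto in day 4; Robotics in day 1; Econ in day 1; Graphics in day 1; Systems in day 5; Networks in day 1.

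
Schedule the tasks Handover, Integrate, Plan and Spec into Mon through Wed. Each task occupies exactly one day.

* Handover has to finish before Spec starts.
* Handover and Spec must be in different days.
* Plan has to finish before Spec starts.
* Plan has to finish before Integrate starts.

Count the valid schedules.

Splitting on Handover: it can be Mon (5), Tue (3). Listing each branch's schedules as (Integrate, Plan, Spec):
Handover=Mon: (Tue,Mon,Tue) (Tue,Mon,Wed) (Wed,Mon,Tue) (Wed,Mon,Wed) (Wed,Tue,Wed) — 5.
Handover=Tue: (Tue,Mon,Wed) (Wed,Mon,Wed) (Wed,Tue,Wed) — 3.
Summing: 5 + 3 = 8.

8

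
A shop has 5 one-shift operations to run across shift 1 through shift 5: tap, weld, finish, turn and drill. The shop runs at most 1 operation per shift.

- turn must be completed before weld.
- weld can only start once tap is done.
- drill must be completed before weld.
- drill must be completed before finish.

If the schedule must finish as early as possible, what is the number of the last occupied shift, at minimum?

shift 5

The precedence chain requires at least 2 distinct shifts.
With at most 1 per shift and 5 operations, at least 5 shifts are needed.
5 works (last occupied shift: shift 5): for example finish in shift 5; drill in shift 1; tap in shift 2; turn in shift 3; weld in shift 4.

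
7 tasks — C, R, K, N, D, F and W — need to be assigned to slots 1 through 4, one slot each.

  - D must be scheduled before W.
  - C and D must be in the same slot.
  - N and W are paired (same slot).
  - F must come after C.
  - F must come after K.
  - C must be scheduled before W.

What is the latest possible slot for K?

Downstream work caps K at 3.
K at 3 is achievable: D in 1; N in 2; W in 2; R in 1; K in 3; F in 4; C in 1.

3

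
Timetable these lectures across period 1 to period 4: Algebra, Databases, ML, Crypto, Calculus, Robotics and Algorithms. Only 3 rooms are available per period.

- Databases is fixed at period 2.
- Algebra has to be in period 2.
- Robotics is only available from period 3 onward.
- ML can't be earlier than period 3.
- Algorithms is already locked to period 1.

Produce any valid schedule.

Robotics in period 3, Crypto in period 1, Algebra in period 2, Calculus in period 1, ML in period 3, Algorithms in period 1, Databases in period 2

Checking: Robotics=period 3 in [period 3,period 4]; Algorithms=period 1 in [period 1,period 1]; Algebra=period 2 in [period 2,period 2]; ML=period 3 in [period 3,period 4]; Databases=period 2 in [period 2,period 2]; max 3 per period (cap 3).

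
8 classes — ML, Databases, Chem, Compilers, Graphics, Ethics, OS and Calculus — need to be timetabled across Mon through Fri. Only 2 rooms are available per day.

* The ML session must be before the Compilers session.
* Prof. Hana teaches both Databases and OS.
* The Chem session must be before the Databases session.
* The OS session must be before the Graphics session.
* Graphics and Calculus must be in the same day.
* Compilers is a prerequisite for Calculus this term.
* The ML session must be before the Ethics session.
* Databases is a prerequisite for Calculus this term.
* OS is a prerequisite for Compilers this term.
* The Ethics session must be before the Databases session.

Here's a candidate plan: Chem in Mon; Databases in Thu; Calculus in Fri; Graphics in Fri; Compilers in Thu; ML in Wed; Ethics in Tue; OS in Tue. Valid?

No — it violates: The ML session must be before the Ethics session

Prof. Hana teaches both Databases and OS — holds.
Compilers is a prerequisite for Calculus this term — holds.
Databases is a prerequisite for Calculus this term — holds.
OS is a prerequisite for Compilers this term — holds.
Graphics and Calculus must be in the same day — holds.
The ML session must be before the Compilers session — holds.
Only 2 rooms are available per day — holds.
The OS session must be before the Graphics session — holds.
The Chem session must be before the Databases session — holds.
The Ethics session must be before the Databases session — holds.
The ML session must be before the Ethics session — violated.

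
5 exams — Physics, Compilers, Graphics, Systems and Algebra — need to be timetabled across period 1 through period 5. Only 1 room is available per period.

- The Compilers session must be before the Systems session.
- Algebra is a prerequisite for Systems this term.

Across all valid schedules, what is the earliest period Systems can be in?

Precedence pushes Systems to at least period 2.
Systems at period 3 is achievable: Physics -> period 4, Algebra -> period 2, Compilers -> period 1, Systems -> period 3, Graphics -> period 5.
Nothing earlier works — the capacity limit rule out every period before period 3.

period 3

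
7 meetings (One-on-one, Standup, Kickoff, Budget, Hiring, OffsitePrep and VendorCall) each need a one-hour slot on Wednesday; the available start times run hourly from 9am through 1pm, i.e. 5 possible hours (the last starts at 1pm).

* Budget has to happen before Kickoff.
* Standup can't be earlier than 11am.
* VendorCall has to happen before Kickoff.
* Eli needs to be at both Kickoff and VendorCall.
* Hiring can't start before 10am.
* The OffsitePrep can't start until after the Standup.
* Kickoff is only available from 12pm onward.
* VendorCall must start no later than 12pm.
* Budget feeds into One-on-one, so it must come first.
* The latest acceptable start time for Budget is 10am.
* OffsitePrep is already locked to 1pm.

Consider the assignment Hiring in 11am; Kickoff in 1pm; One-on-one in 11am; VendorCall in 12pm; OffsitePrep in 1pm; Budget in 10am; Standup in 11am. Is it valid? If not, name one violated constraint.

Yes, all constraints hold

VendorCall must start no later than 12pm — holds.
Standup can't be earlier than 11am — holds.
Eli needs to be at both Kickoff and VendorCall — holds.
Hiring can't start before 10am — holds.
The OffsitePrep can't start until after the Standup — holds.
VendorCall has to happen before Kickoff — holds.
Kickoff is only available from 12pm onward — holds.
Budget has to happen before Kickoff — holds.
Budget feeds into One-on-one, so it must come first — holds.
OffsitePrep is already locked to 1pm — holds.
The latest acceptable start time for Budget is 10am — holds.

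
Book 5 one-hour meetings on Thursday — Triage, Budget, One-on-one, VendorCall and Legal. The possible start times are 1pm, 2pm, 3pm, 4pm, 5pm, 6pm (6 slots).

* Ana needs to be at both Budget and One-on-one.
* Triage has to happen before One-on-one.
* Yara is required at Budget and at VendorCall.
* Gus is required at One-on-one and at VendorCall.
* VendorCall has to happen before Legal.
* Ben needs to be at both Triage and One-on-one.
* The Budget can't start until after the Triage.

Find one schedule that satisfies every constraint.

Budget -> 2pm, Triage -> 1pm, One-on-one -> 3pm, Legal -> 2pm, VendorCall -> 1pm

Checking: VendorCall(1pm) before Legal(2pm); Triage(1pm) before Budget(2pm); Triage(1pm) before One-on-one(3pm); Budget(2pm) != One-on-one(3pm); Budget(2pm) != VendorCall(1pm); Triage(1pm) != One-on-one(3pm); One-on-one(3pm) != VendorCall(1pm).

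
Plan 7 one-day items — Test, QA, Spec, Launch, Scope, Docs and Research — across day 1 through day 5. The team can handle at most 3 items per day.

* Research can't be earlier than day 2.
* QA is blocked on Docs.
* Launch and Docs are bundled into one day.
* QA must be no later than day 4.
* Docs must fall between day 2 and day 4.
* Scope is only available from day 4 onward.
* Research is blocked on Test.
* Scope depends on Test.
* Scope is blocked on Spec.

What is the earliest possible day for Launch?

day 2

Launch must be in the same day as Docs, which can't be before day 2, so Launch is at least day 2; Launch must be in the same day as Docs, which can't be after day 3, so Launch is at most day 3.
Launch at day 2 is achievable: Launch -> day 2, Test -> day 1, Research -> day 2, Spec -> day 1, QA -> day 3, Docs -> day 2, Scope -> day 4.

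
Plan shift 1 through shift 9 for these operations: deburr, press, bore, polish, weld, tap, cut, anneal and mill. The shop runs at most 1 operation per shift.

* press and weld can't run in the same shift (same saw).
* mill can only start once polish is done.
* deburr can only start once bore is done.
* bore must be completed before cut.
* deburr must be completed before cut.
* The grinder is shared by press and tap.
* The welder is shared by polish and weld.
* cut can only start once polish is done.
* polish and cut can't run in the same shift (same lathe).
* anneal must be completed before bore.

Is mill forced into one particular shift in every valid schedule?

mill can be shift 2 (e.g. bore in shift 4, press in shift 7, cut in shift 6, deburr in shift 5, mill in shift 2, anneal in shift 3, polish in shift 1, weld in shift 8, tap in shift 9) or shift 3 (e.g. anneal in shift 2; mill in shift 3; press in shift 7; deburr in shift 5; weld in shift 8; polish in shift 1; cut in shift 6; bore in shift 4; tap in shift 9).

No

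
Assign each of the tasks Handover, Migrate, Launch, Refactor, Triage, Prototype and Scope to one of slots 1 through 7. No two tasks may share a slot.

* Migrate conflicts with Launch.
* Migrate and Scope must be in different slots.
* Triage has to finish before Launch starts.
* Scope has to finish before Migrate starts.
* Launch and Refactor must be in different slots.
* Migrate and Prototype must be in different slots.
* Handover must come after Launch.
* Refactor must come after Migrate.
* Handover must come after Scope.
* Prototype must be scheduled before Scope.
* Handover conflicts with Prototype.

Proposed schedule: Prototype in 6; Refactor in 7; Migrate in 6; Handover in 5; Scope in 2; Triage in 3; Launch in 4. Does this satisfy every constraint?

Triage has to finish before Launch starts — holds.
Handover conflicts with Prototype — holds.
Migrate conflicts with Launch — holds.
No two tasks may share a slot — violated.
Handover must come after Launch — holds.
Scope has to finish before Migrate starts — holds.
Handover must come after Scope — holds.
Refactor must come after Migrate — holds.
Prototype must be scheduled before Scope — violated.
Launch and Refactor must be in different slots — holds.
Migrate and Scope must be in different slots — holds.
Migrate and Prototype must be in different slots — violated.

Invalid. Migrate and Prototype must be in different slots.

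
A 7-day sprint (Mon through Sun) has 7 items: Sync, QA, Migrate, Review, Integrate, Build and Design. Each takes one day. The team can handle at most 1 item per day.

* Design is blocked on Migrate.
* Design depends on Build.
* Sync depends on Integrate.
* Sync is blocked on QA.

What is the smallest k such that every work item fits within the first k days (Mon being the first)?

The precedence chain requires at least 2 distinct days.
With at most 1 per day and 7 work items, at least 7 days are needed.
7 works (last occupied day: Sun): for example Migrate -> Thu, Design -> Sat, Review -> Sun, Build -> Fri, Sync -> Wed, QA -> Mon, Integrate -> Tue.

7 days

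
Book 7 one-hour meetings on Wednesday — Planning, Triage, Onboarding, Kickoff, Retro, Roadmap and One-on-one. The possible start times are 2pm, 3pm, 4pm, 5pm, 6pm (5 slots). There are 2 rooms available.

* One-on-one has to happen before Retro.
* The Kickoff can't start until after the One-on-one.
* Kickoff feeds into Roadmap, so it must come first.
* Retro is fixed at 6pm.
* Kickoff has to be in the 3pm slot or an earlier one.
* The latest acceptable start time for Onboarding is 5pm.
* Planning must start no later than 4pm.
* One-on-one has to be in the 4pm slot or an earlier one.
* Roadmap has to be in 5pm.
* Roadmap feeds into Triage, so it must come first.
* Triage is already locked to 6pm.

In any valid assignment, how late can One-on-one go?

2pm

One-on-one's own window allows nothing later than 4pm; downstream work caps One-on-one at 2pm.
One-on-one at 2pm is achievable: Retro=6pm, Roadmap=5pm, Planning=2pm, One-on-one=2pm, Onboarding=3pm, Kickoff=3pm, Triage=6pm.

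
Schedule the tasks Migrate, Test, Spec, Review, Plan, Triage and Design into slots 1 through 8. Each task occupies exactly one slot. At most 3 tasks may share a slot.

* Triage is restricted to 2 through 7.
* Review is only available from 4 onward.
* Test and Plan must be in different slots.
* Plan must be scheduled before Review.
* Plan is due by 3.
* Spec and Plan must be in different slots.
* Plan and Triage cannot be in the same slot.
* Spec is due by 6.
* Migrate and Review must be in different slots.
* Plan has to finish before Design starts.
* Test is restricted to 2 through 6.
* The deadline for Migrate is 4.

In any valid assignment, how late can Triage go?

Triage is available from 2; Triage's own window allows nothing later than 7.
Triage at 7 is achievable: Test=2; Plan=1; Triage=7; Migrate=1; Review=4; Design=2; Spec=2.

7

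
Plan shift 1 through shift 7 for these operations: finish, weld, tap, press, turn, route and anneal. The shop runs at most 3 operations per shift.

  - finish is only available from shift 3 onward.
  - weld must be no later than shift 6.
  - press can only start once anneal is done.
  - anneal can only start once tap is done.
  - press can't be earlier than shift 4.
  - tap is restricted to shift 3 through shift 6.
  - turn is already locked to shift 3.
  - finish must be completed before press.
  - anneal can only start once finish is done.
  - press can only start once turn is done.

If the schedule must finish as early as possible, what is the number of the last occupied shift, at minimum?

The precedence chain requires at least 3 distinct shifts.
With at most 3 per shift and 7 operations, at least 3 shifts are needed.
Propagating the time windows through the other constraints, press can't land before shift 5, so the schedule must run through at least shift 5.
5 works (last occupied shift: shift 5): for example route -> shift 1; turn -> shift 3; tap -> shift 3; anneal -> shift 4; press -> shift 5; finish -> shift 3; weld -> shift 1.

5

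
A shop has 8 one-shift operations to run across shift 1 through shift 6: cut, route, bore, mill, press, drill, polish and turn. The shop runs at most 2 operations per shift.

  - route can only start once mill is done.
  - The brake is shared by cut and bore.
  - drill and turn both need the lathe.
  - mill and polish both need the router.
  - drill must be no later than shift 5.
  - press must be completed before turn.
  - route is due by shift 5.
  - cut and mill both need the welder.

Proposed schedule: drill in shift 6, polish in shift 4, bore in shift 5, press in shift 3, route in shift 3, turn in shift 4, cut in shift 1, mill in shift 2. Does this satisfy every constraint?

The shop runs at most 2 operations per shift — holds.
press must be completed before turn — holds.
cut and mill both need the welder — holds.
route is due by shift 5 — holds.
The brake is shared by cut and bore — holds.
route can only start once mill is done — holds.
drill must be no later than shift 5 — violated.
drill and turn both need the lathe — holds.
mill and polish both need the router — holds.

Invalid. drill must be no later than shift 5.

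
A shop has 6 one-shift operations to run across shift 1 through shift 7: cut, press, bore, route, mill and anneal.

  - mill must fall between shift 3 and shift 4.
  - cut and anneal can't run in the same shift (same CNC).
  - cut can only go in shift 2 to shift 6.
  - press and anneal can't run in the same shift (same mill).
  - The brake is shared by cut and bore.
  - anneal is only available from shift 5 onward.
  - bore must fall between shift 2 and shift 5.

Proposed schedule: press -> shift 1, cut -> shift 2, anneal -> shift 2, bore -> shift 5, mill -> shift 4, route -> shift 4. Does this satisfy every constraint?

mill must fall between shift 3 and shift 4 — holds.
anneal is only available from shift 5 onward — violated.
cut can only go in shift 2 to shift 6 — holds.
The brake is shared by cut and bore — holds.
bore must fall between shift 2 and shift 5 — holds.
cut and anneal can't run in the same shift (same CNC) — violated.
press and anneal can't run in the same shift (same mill) — holds.

No. cut and anneal can't run in the same shift (same CNC) is not satisfied.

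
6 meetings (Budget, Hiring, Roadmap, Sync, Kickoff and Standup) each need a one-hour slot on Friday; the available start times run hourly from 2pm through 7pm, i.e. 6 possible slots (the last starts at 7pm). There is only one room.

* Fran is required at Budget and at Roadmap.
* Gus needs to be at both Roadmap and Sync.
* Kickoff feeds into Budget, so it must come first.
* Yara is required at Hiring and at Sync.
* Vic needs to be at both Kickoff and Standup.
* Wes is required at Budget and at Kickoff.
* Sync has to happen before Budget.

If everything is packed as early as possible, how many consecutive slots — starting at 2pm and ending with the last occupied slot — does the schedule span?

The precedence chain requires at least 2 distinct slots.
With at most 1 per slot and 6 meetings, at least 6 slots are needed.
6 works (last occupied slot: 7pm): for example Sync in 2pm; Hiring in 5pm; Kickoff in 3pm; Budget in 4pm; Standup in 7pm; Roadmap in 6pm.

6 slots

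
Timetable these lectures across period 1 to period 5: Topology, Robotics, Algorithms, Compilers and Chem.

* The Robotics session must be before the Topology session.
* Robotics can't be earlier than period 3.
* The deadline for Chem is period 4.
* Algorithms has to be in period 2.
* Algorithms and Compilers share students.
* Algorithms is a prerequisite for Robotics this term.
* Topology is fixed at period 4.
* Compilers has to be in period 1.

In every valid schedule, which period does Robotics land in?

period 3

Algorithms is fixed at period 2 and must come before Robotics, so Robotics is at least period 3.
Topology is fixed at period 4 and must come after Robotics, so Robotics is at most period 3.
So Robotics must be period 3.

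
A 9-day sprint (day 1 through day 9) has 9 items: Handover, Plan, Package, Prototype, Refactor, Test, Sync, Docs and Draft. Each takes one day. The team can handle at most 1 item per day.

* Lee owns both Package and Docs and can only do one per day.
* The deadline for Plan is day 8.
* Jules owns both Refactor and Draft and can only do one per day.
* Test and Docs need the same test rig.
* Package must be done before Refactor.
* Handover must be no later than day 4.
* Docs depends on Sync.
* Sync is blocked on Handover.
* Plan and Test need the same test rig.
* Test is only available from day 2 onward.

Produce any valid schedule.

Handover=day 1; Docs=day 7; Plan=day 2; Sync=day 4; Refactor=day 6; Draft=day 9; Test=day 3; Prototype=day 8; Package=day 5

Checking: Sync(day 4) before Docs(day 7); Handover(day 1) before Sync(day 4); Package(day 5) before Refactor(day 6); Refactor(day 6) != Draft(day 9); Plan(day 2) != Test(day 3); Package(day 5) != Docs(day 7); Test(day 3) != Docs(day 7); Plan=day 2 in [day 1,day 8]; Test=day 3 in [day 2,day 9]; Handover=day 1 in [day 1,day 4]; max 1 per day (cap 1).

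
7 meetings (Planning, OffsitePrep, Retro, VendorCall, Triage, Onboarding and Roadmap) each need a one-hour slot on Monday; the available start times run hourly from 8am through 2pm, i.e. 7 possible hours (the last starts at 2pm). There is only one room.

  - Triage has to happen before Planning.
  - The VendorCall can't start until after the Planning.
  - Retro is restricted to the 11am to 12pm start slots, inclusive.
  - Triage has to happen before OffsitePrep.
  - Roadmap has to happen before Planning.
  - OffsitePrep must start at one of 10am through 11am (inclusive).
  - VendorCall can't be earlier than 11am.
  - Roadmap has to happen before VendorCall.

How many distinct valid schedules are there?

Splitting on Planning: it can be 10am (4), 11am (4), 12pm (4), 1pm (14). Listing each branch's schedules as (OffsitePrep, Retro, VendorCall, Triage, Onboarding, Roadmap):
Planning=10am: (11am,12pm,1pm,8am,2pm,9am) (11am,12pm,1pm,9am,2pm,8am) (11am,12pm,2pm,8am,1pm,9am) (11am,12pm,2pm,9am,1pm,8am) — 4.
Planning=11am: (10am,12pm,1pm,8am,2pm,9am) (10am,12pm,1pm,9am,2pm,8am) (10am,12pm,2pm,8am,1pm,9am) (10am,12pm,2pm,9am,1pm,8am) — 4.
Planning=12pm: (10am,11am,1pm,8am,2pm,9am) (10am,11am,1pm,9am,2pm,8am) (10am,11am,2pm,8am,1pm,9am) (10am,11am,2pm,9am,1pm,8am) — 4.
Planning=1pm: (10am,11am,2pm,8am,9am,12pm) (10am,11am,2pm,8am,12pm,9am) (10am,11am,2pm,9am,8am,12pm) (10am,11am,2pm,9am,12pm,8am) (10am,12pm,2pm,8am,9am,11am) (10am,12pm,2pm,8am,11am,9am) (10am,12pm,2pm,9am,8am,11am) (10am,12pm,2pm,9am,11am,8am) (11am,12pm,2pm,8am,9am,10am) (11am,12pm,2pm,8am,10am,9am) (11am,12pm,2pm,9am,8am,10am) (11am,12pm,2pm,9am,10am,8am) (11am,12pm,2pm,10am,8am,9am) (11am,12pm,2pm,10am,9am,8am) — 14.
Summing: 4 + 4 + 4 + 14 = 26.

26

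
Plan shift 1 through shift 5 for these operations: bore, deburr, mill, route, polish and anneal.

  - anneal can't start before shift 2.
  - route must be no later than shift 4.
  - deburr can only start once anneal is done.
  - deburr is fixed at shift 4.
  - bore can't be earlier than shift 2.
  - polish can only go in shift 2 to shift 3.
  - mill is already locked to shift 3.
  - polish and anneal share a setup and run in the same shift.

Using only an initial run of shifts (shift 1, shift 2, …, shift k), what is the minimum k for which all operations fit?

The precedence chain requires at least 2 distinct shifts.
deburr can't be placed before shift 4, so the schedule must run through at least shift 4.
4 works (last occupied shift: shift 4): for example polish in shift 2, route in shift 1, anneal in shift 2, mill in shift 3, deburr in shift 4, bore in shift 2.

4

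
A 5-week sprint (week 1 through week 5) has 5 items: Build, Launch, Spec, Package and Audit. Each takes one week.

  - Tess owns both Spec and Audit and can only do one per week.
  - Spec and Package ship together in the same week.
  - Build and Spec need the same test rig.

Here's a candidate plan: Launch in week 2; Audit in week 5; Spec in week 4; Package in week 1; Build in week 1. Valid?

Invalid. Spec and Package ship together in the same week.

Spec and Package ship together in the same week — violated.
Tess owns both Spec and Audit and can only do one per week — holds.
Build and Spec need the same test rig — holds.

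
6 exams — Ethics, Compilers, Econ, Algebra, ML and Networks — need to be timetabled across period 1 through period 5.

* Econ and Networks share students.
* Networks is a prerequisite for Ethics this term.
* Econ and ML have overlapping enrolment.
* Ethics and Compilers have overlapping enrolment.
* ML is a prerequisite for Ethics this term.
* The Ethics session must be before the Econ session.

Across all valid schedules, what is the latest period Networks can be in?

Downstream work caps Networks at period 3.
Networks at period 3 is achievable: Econ=period 5, ML=period 1, Ethics=period 4, Networks=period 3, Compilers=period 1, Algebra=period 1.

period 3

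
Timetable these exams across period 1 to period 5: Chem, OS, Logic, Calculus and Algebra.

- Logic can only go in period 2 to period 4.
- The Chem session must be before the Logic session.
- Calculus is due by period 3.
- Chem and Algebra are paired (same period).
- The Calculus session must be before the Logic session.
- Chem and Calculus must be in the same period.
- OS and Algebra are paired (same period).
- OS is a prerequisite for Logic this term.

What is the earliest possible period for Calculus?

Calculus's own window allows nothing later than period 3.
Calculus at period 1 is achievable: Algebra=period 1, Calculus=period 1, OS=period 1, Chem=period 1, Logic=period 2.

period 1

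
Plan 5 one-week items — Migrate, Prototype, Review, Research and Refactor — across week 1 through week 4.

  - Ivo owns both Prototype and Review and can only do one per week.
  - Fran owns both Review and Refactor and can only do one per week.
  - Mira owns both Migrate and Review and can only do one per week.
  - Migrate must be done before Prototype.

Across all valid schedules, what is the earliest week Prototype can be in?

Precedence pushes Prototype to at least week 2.
Prototype at week 2 is achievable: Prototype in week 2, Refactor in week 1, Research in week 1, Migrate in week 1, Review in week 3.

week 2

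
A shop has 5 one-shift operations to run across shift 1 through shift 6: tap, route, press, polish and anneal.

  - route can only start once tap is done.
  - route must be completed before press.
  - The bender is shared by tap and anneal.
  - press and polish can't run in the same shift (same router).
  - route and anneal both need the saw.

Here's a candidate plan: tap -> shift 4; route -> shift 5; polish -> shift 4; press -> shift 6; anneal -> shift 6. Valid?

route must be completed before press — holds.
route and anneal both need the saw — holds.
The bender is shared by tap and anneal — holds.
press and polish can't run in the same shift (same router) — holds.
route can only start once tap is done — holds.

Valid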